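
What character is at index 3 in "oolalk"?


Input string: 'oolalk'
Operation: get character at index 3
Index mapping: s[0]='o', s[1]='o', s[2]='l', s[3]='a'
Result: 'a'


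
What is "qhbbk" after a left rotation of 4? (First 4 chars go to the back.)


Input: 'qhbbk', shift = 4
Operation: split at index 4 and swap parts
Front part s[0:4] = 'qhbb'
Back part s[4:] = 'k'
Rotated = back + front = 'k' + 'qhbb'
Result: kqhbb


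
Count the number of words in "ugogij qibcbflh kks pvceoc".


Input string: 'ugogij qibcbflh kks pvceoc'
Operation: split by spaces
Words found: 'ugogij', 'qibcbflh', 'kks', 'pvceoc'
Word count: 4


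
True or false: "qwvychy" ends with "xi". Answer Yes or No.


Input string: 'qwvychy'
Suffix to check: 'xi'
Last 2 characters of input: 'hy'
Match: False
Result: No


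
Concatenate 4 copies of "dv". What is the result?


Input string: 'dv'
Operation: repeat 4 times
Concatenation: 'dv' + 'dv' + 'dv' + 'dv'
Result: dvdvdvdv


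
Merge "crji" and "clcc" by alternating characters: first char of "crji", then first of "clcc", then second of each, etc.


String 1: 'crji'
String 2: 'clcc'
Operation: alternate characters
Pairs: 'c'+'c', 'r'+'l', 'j'+'c', 'i'+'c'
Result: ccrljcic


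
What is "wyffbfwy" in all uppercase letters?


Input string: 'wyffbfwy'
Operation: convert each letter to uppercase
Mapping: 'w'->'W', 'y'->'Y', 'f'->'F', 'f'->'F', 'b'->'B', 'f'->'F', 'w'->'W', 'y'->'Y'
Result: WYFFBFWY


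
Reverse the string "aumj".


Input string: 'aumj'
Operation: reverse character order
Original order: 'a' -> 'u' -> 'm' -> 'j'
Reversed order: 'j' -> 'm' -> 'u' -> 'a'
Result: jmua


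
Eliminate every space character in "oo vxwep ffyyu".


Input string: 'oo vxwep ffyyu'
Operation: remove all spaces
Words: 'oo', 'vxwep', 'ffyyu'
Join without spaces: oovxwepffyyu


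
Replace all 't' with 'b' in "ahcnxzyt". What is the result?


Input string: 'ahcnxzyt'
Operation: replace 't' with 'b'
Positions of 't': 7
After replacement: ahcnxzyb


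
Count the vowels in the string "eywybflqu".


Input string: 'eywybflqu'
Operation: count vowels (a, e, i, o, u)
Scan: s[0]='e' (vowel), s[1]='y', s[2]='w', s[3]='y', s[4]='b', s[5]='f', s[6]='l', s[7]='q', s[8]='u' (vowel)
Vowels found: 2
Result: 2


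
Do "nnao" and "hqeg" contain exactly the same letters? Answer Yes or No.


String 1: 'nnao' -> sorted: 'anno'
String 2: 'hqeg' -> sorted: 'eghq'
Compare sorted forms: 'anno' != 'eghq'
Anagram: No


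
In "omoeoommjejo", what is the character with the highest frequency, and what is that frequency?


Input: 'omoeoommjejo'
Operation: tally each character
Counts: 'e':2, 'j':2, 'm':3, 'o':5
Maximum: 'o' appears 5 times


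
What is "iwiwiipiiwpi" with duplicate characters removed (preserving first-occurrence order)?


Input: 'iwiwiipiiwpi'
Operation: keep first occurrence of each character
Scan: s[0]='i' new -> keep; s[1]='w' new -> keep; s[2]='i' seen -> skip; s[3]='w' seen -> skip; s[4]='i' seen -> skip; s[5]='i' seen -> skip; s[6]='p' new -> keep; s[7]='i' seen -> skip; s[8]='i' seen -> skip; s[9]='w' seen -> skip; s[10]='p' seen -> skip; s[11]='i' seen -> skip
Result: iwp


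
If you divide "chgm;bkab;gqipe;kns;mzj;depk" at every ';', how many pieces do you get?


Input string: 'chgm;bkab;gqipe;kns;mzj;depk'
Delimiter: ';'
Split result: 'chgm', 'bkab', 'gqipe', 'kns', 'mzj', 'depk'
Number of parts: 6


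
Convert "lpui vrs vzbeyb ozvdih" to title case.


Input string: 'lpui vrs vzbeyb ozvdih'
Operation: capitalize first letter of each word
Word transformations: 'lpui'->'Lpui', 'vrs'->'Vrs', 'vzbeyb'->'Vzbeyb', 'ozvdih'->'Ozvdih'
Result: Lpui Vrs Vzbeyb Ozvdih


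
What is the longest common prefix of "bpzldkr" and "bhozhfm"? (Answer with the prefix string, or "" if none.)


String 1: 'bpzldkr'
String 2: 'bhozhfm'
Compare position by position:
pos 0: 'b' vs 'b' match
pos 1: 'p' vs 'h' differ -> stop
Longest common prefix: "b" (length 1)


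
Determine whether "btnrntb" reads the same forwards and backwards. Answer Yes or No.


Input string: 'btnrntb'
Reversed: 'btnrntb'
Compare pairs: s[0]='b' vs s[6]='b' (match), s[1]='t' vs s[5]='t' (match), s[2]='n' vs s[4]='n' (match)
Palindrome: Yes


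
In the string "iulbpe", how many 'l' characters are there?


Input string: 'iulbpe'
Target character: 'l'
Scan each position: s[2]='l'
Matches found at indices: 2
Total: 1


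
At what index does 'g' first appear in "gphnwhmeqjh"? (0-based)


Input string: 'gphnwhmeqjh'
Target: 'g'
Scanning left to right: s[0]='g'
First match at index: 0


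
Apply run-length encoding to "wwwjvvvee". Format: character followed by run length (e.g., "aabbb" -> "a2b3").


Input: 'wwwjvvvee'
Operation: identify consecutive runs
Runs: 'www' -> w3, 'j' -> j1, 'vvv' -> v3, 'ee' -> e2
Encoded: w3j1v3e2


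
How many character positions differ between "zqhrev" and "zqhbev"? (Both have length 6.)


String 1: 'zqhrev'
String 2: 'zqhbev'
Compare each position: pos 0: 'z'=='z', pos 1: 'q'=='q', pos 2: 'h'=='h', pos 3: 'r'!='b', pos 4: 'e'=='e', pos 5: 'v'=='v'
Differing positions: 1
Hamming distance: 1


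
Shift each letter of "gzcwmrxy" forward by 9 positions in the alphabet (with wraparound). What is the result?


Input: 'gzcwmrxy', shift = 9
Operation: for each letter, (position + 9) mod 26
Mapping: 'g'(6+9=15)->'p', 'z'(25+9=34, 34 mod 26=8)->'i', 'c'(2+9=11)->'l', 'w'(22+9=31, 31 mod 26=5)->'f', 'm'(12+9=21)->'v', 'r'(17+9=26, 26 mod 26=0)->'a', 'x'(23+9=32, 32 mod 26=6)->'g', 'y'(24+9=33, 33 mod 26=7)->'h'
Result: pilfvagh


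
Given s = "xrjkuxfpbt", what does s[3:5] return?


Input string: 'xrjkuxfpbt'
Operation: slice [3:5]
Extract characters: s[3]='k', s[4]='u'
Result: ku


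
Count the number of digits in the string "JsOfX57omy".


Input string: 'JsOfX57omy'
Operation: count digit characters (0-9)
Scan: 'J', 's', 'O', 'f', 'X', '5'(digit), '7'(digit), 'o', 'm', 'y'
Digits found: 2
Result: 2


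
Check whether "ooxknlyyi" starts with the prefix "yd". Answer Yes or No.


Input string: 'ooxknlyyi'
Prefix to check: 'yd'
First 2 characters of input: 'oo'
Match: False
Result: No


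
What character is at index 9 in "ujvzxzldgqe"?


Input string: 'ujvzxzldgqe'
Operation: get character at index 9
Index mapping: s[0]='u', s[1]='j', s[2]='v', s[3]='z', s[4]='x', s[5]='z', s[6]='l', s[7]='d', s[8]='g', s[9]='q'
Result: 'q'


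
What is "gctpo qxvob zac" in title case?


Input string: 'gctpo qxvob zac'
Operation: capitalize first letter of each word
Word transformations: 'gctpo'->'Gctpo', 'qxvob'->'Qxvob', 'zac'->'Zac'
Result: Gctpo Qxvob Zac


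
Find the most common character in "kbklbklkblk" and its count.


Input: 'kbklbklkblk'
Operation: tally each character
Counts: 'b':3, 'k':5, 'l':3
Maximum: 'k' appears 5 times


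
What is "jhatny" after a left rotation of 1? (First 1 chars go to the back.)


Input: 'jhatny', shift = 1
Operation: split at index 1 and swap parts
Front part s[0:1] = 'j'
Back part s[1:] = 'hatny'
Rotated = back + front = 'hatny' + 'j'
Result: hatnyj


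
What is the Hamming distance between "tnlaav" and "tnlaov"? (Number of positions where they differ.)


String 1: 'tnlaav'
String 2: 'tnlaov'
Compare each position: pos 0: 't'=='t', pos 1: 'n'=='n', pos 2: 'l'=='l', pos 3: 'a'=='a', pos 4: 'a'!='o', pos 5: 'v'=='v'
Differing positions: 1
Hamming distance: 1


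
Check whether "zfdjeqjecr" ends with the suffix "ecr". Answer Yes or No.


Input string: 'zfdjeqjecr'
Suffix to check: 'ecr'
Last 3 characters of input: 'ecr'
Match: True
Result: Yes


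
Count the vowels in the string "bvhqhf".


Input string: 'bvhqhf'
Operation: count vowels (a, e, i, o, u)
Scan: s[0]='b', s[1]='v', s[2]='h', s[3]='q', s[4]='h', s[5]='f'
Vowels found: 0
Result: 0


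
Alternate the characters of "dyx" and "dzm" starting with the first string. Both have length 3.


String 1: 'dyx'
String 2: 'dzm'
Operation: alternate characters
Pairs: 'd'+'d', 'y'+'z', 'x'+'m'
Result: ddyzxm


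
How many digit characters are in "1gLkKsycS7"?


Input string: '1gLkKsycS7'
Operation: count digit characters (0-9)
Scan: '1'(digit), 'g', 'L', 'k', 'K', 's', 'y', 'c', 'S', '7'(digit)
Digits found: 2
Result: 2


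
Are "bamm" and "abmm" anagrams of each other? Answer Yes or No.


String 1: 'bamm' -> sorted: 'abmm'
String 2: 'abmm' -> sorted: 'abmm'
Compare sorted forms: 'abmm' == 'abmm'
Anagram: Yes


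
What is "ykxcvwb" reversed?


Input string: 'ykxcvwb'
Operation: reverse character order
Original order: 'y' -> 'k' -> 'x' -> 'c' -> 'v' -> 'w' -> 'b'
Reversed order: 'b' -> 'w' -> 'v' -> 'c' -> 'x' -> 'k' -> 'y'
Result: bwvcxky


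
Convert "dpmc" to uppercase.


Input string: 'dpmc'
Operation: convert each letter to uppercase
Mapping: 'd'->'D', 'p'->'P', 'm'->'M', 'c'->'C'
Result: DPMC


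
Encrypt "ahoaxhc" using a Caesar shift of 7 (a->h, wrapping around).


Input: 'ahoaxhc', shift = 7
Operation: for each letter, (position + 7) mod 26
Mapping: 'a'(0+7=7)->'h', 'h'(7+7=14)->'o', 'o'(14+7=21)->'v', 'a'(0+7=7)->'h', 'x'(23+7=30, 30 mod 26=4)->'e', 'h'(7+7=14)->'o', 'c'(2+7=9)->'j'
Result: hovheoj


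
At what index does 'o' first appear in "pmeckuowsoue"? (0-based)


Input string: 'pmeckuowsoue'
Target: 'o'
Scanning left to right: s[0]='p', s[1]='m', s[2]='e', s[3]='c', s[4]='k', s[5]='u', s[6]='o'
First match at index: 6


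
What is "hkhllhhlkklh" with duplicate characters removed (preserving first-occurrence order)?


Input: 'hkhllhhlkklh'
Operation: keep first occurrence of each character
Scan: s[0]='h' new -> keep; s[1]='k' new -> keep; s[2]='h' seen -> skip; s[3]='l' new -> keep; s[4]='l' seen -> skip; s[5]='h' seen -> skip; s[6]='h' seen -> skip; s[7]='l' seen -> skip; s[8]='k' seen -> skip; s[9]='k' seen -> skip; s[10]='l' seen -> skip; s[11]='h' seen -> skip
Result: hkl


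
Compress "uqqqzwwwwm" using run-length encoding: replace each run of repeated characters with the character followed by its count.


Input: 'uqqqzwwwwm'
Operation: identify consecutive runs
Runs: 'u' -> u1, 'qqq' -> q3, 'z' -> z1, 'wwww' -> w4, 'm' -> m1
Encoded: u1q3z1w4m1


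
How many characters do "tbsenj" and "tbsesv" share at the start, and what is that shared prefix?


String 1: 'tbsenj'
String 2: 'tbsesv'
Compare position by position:
pos 0: 't' vs 't' match
pos 1: 'b' vs 'b' match
pos 2: 's' vs 's' match
pos 3: 'e' vs 'e' match
pos 4: 'n' vs 's' differ -> stop
Longest common prefix: "tbse" (length 4)


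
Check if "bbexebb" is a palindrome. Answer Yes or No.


Input string: 'bbexebb'
Reversed: 'bbexebb'
Compare pairs: s[0]='b' vs s[6]='b' (match), s[1]='b' vs s[5]='b' (match), s[2]='e' vs s[4]='e' (match)
Palindrome: Yes


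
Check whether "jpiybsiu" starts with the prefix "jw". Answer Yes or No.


Input string: 'jpiybsiu'
Prefix to check: 'jw'
First 2 characters of input: 'jp'
Match: False
Result: No


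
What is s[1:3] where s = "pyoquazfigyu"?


Input string: 'pyoquazfigyu'
Operation: slice [1:3]
Extract characters: s[1]='y', s[2]='o'
Result: yo


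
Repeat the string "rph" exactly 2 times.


Input string: 'rph'
Operation: repeat 2 times
Concatenation: 'rph' + 'rph'
Result: rphrph


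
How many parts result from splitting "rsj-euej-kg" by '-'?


Input string: 'rsj-euej-kg'
Delimiter: '-'
Split result: 'rsj', 'euej', 'kg'
Number of parts: 3


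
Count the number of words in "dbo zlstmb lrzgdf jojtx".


Input string: 'dbo zlstmb lrzgdf jojtx'
Operation: split by spaces
Words found: 'dbo', 'zlstmb', 'lrzgdf', 'jojtx'
Word count: 4


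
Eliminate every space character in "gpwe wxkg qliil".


Input string: 'gpwe wxkg qliil'
Operation: remove all spaces
Words: 'gpwe', 'wxkg', 'qliil'
Join without spaces: gpwewxkgqliil


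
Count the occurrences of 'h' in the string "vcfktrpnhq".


Input string: 'vcfktrpnhq'
Target character: 'h'
Scan each position: s[8]='h'
Matches found at indices: 8
Total: 1


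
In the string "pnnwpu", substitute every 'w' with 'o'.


Input string: 'pnnwpu'
Operation: replace 'w' with 'o'
Positions of 'w': 3
After replacement: pnnopu


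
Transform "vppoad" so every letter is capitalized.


Input string: 'vppoad'
Operation: convert each letter to uppercase
Mapping: 'v'->'V', 'p'->'P', 'p'->'P', 'o'->'O', 'a'->'A', 'd'->'D'
Result: VPPOAD


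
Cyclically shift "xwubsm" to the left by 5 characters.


Input: 'xwubsm', shift = 5
Operation: split at index 5 and swap parts
Front part s[0:5] = 'xwubs'
Back part s[5:] = 'm'
Rotated = back + front = 'm' + 'xwubs'
Result: mxwubs


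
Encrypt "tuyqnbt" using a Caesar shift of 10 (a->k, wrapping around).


Input: 'tuyqnbt', shift = 10
Operation: for each letter, (position + 10) mod 26
Mapping: 't'(19+10=29, 29 mod 26=3)->'d', 'u'(20+10=30, 30 mod 26=4)->'e', 'y'(24+10=34, 34 mod 26=8)->'i', 'q'(16+10=26, 26 mod 26=0)->'a', 'n'(13+10=23)->'x', 'b'(1+10=11)->'l', 't'(19+10=29, 29 mod 26=3)->'d'
Result: deiaxld


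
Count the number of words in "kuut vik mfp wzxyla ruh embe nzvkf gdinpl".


Input string: 'kuut vik mfp wzxyla ruh embe nzvkf gdinpl'
Operation: split by spaces
Words found: 'kuut', 'vik', 'mfp', 'wzxyla', 'ruh', 'embe', 'nzvkf', 'gdinpl'
Word count: 8


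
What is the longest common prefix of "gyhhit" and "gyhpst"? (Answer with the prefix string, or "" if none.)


String 1: 'gyhhit'
String 2: 'gyhpst'
Compare position by position:
pos 0: 'g' vs 'g' match
pos 1: 'y' vs 'y' match
pos 2: 'h' vs 'h' match
pos 3: 'h' vs 'p' differ -> stop
Longest common prefix: "gyh" (length 3)


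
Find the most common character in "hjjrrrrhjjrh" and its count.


Input: 'hjjrrrrhjjrh'
Operation: tally each character
Counts: 'h':3, 'j':4, 'r':5
Maximum: 'r' appears 5 times


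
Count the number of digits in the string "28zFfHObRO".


Input string: '28zFfHObRO'
Operation: count digit characters (0-9)
Scan: '2'(digit), '8'(digit), 'z', 'F', 'f', 'H', 'O', 'b', 'R', 'O'
Digits found: 2
Result: 2


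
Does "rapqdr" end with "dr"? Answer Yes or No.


Input string: 'rapqdr'
Suffix to check: 'dr'
Last 2 characters of input: 'dr'
Match: True
Result: Yes


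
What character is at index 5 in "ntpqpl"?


Input string: 'ntpqpl'
Operation: get character at index 5
Index mapping: s[0]='n', s[1]='t', s[2]='p', s[3]='q', s[4]='p', s[5]='l'
Result: 'l'


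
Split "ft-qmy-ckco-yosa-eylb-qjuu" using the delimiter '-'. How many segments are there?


Input string: 'ft-qmy-ckco-yosa-eylb-qjuu'
Delimiter: '-'
Split result: 'ft', 'qmy', 'ckco', 'yosa', 'eylb', 'qjuu'
Number of parts: 6


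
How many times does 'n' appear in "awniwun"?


Input string: 'awniwun'
Target character: 'n'
Scan each position: s[2]='n', s[6]='n'
Matches found at indices: 2, 6
Total: 2


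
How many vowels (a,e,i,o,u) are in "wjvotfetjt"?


Input string: 'wjvotfetjt'
Operation: count vowels (a, e, i, o, u)
Scan: s[0]='w', s[1]='j', s[2]='v', s[3]='o' (vowel), s[4]='t', s[5]='f', s[6]='e' (vowel), s[7]='t', s[8]='j', s[9]='t'
Vowels found: 2
Result: 2


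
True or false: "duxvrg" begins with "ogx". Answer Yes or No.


Input string: 'duxvrg'
Prefix to check: 'ogx'
First 3 characters of input: 'dux'
Match: False
Result: No


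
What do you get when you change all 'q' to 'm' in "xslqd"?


Input string: 'xslqd'
Operation: replace 'q' with 'm'
Positions of 'q': 3
After replacement: xslmd


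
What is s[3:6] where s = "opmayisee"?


Input string: 'opmayisee'
Operation: slice [3:6]
Extract characters: s[3]='a', s[4]='y', s[5]='i'
Result: ayi


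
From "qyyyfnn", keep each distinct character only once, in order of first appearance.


Input: 'qyyyfnn'
Operation: keep first occurrence of each character
Scan: s[0]='q' new -> keep; s[1]='y' new -> keep; s[2]='y' seen -> skip; s[3]='y' seen -> skip; s[4]='f' new -> keep; s[5]='n' new -> keep; s[6]='n' seen -> skip
Result: qyfn


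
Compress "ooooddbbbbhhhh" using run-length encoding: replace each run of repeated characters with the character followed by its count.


Input: 'ooooddbbbbhhhh'
Operation: identify consecutive runs
Runs: 'oooo' -> o4, 'dd' -> d2, 'bbbb' -> b4, 'hhhh' -> h4
Encoded: o4d2b4h4


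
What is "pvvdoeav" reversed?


Input string: 'pvvdoeav'
Operation: reverse character order
Original order: 'p' -> 'v' -> 'v' -> 'd' -> 'o' -> 'e' -> 'a' -> 'v'
Reversed order: 'v' -> 'a' -> 'e' -> 'o' -> 'd' -> 'v' -> 'v' -> 'p'
Result: vaeodvvp


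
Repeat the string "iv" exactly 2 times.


Input string: 'iv'
Operation: repeat 2 times
Concatenation: 'iv' + 'iv'
Result: iviv


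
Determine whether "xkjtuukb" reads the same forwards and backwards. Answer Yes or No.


Input string: 'xkjtuukb'
Reversed: 'bkuutjkx'
Compare pairs: s[0]='x' vs s[7]='b' (mismatch), s[1]='k' vs s[6]='k' (match), s[2]='j' vs s[5]='u' (mismatch), s[3]='t' vs s[4]='u' (mismatch)
Palindrome: No


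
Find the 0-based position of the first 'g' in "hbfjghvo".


Input string: 'hbfjghvo'
Target: 'g'
Scanning left to right: s[0]='h', s[1]='b', s[2]='f', s[3]='j', s[4]='g'
First match at index: 4


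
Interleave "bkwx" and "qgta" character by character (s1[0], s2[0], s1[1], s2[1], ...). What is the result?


String 1: 'bkwx'
String 2: 'qgta'
Operation: alternate characters
Pairs: 'b'+'q', 'k'+'g', 'w'+'t', 'x'+'a'
Result: bqkgwtxa


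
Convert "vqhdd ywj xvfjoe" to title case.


Input string: 'vqhdd ywj xvfjoe'
Operation: capitalize first letter of each word
Word transformations: 'vqhdd'->'Vqhdd', 'ywj'->'Ywj', 'xvfjoe'->'Xvfjoe'
Result: Vqhdd Ywj Xvfjoe


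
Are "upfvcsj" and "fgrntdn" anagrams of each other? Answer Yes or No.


String 1: 'upfvcsj' -> sorted: 'cfjpsuv'
String 2: 'fgrntdn' -> sorted: 'dfgnnrt'
Compare sorted forms: 'cfjpsuv' != 'dfgnnrt'
Anagram: No


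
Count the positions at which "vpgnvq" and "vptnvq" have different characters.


String 1: 'vpgnvq'
String 2: 'vptnvq'
Compare each position: pos 0: 'v'=='v', pos 1: 'p'=='p', pos 2: 'g'!='t', pos 3: 'n'=='n', pos 4: 'v'=='v', pos 5: 'q'=='q'
Differing positions: 1
Hamming distance: 1


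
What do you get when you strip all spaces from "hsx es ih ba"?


Input string: 'hsx es ih ba'
Operation: remove all spaces
Words: 'hsx', 'es', 'ih', 'ba'
Join without spaces: hsxesihba


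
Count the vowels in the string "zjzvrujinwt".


Input string: 'zjzvrujinwt'
Operation: count vowels (a, e, i, o, u)
Scan: s[0]='z', s[1]='j', s[2]='z', s[3]='v', s[4]='r', s[5]='u' (vowel), s[6]='j', s[7]='i' (vowel), s[8]='n', s[9]='w', s[10]='t'
Vowels found: 2
Result: 2


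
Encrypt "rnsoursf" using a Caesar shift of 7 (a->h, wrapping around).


Input: 'rnsoursf', shift = 7
Operation: for each letter, (position + 7) mod 26
Mapping: 'r'(17+7=24)->'y', 'n'(13+7=20)->'u', 's'(18+7=25)->'z', 'o'(14+7=21)->'v', 'u'(20+7=27, 27 mod 26=1)->'b', 'r'(17+7=24)->'y', 's'(18+7=25)->'z', 'f'(5+7=12)->'m'
Result: yuzvbyzm


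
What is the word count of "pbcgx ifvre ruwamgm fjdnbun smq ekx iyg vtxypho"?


Input string: 'pbcgx ifvre ruwamgm fjdnbun smq ekx iyg vtxypho'
Operation: split by spaces
Words found: 'pbcgx', 'ifvre', 'ruwamgm', 'fjdnbun', 'smq', 'ekx', 'iyg', 'vtxypho'
Word count: 8


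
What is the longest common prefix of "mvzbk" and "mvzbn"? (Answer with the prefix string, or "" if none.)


String 1: 'mvzbk'
String 2: 'mvzbn'
Compare position by position:
pos 0: 'm' vs 'm' match
pos 1: 'v' vs 'v' match
pos 2: 'z' vs 'z' match
pos 3: 'b' vs 'b' match
pos 4: 'k' vs 'n' differ -> stop
Longest common prefix: "mvzb" (length 4)


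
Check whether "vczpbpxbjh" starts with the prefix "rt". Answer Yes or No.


Input string: 'vczpbpxbjh'
Prefix to check: 'rt'
First 2 characters of input: 'vc'
Match: False
Result: No


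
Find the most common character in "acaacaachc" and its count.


Input: 'acaacaachc'
Operation: tally each character
Counts: 'a':5, 'c':4, 'h':1
Maximum: 'a' appears 5 times


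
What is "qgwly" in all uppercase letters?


Input string: 'qgwly'
Operation: convert each letter to uppercase
Mapping: 'q'->'Q', 'g'->'G', 'w'->'W', 'l'->'L', 'y'->'Y'
Result: QGWLY


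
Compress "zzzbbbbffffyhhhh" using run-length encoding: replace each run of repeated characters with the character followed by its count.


Input: 'zzzbbbbffffyhhhh'
Operation: identify consecutive runs
Runs: 'zzz' -> z3, 'bbbb' -> b4, 'ffff' -> f4, 'y' -> y1, 'hhhh' -> h4
Encoded: z3b4f4y1h4


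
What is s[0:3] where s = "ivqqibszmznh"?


Input string: 'ivqqibszmznh'
Operation: slice [0:3]
Extract characters: s[0]='i', s[1]='v', s[2]='q'
Result: ivq


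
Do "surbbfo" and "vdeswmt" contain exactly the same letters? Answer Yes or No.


String 1: 'surbbfo' -> sorted: 'bbforsu'
String 2: 'vdeswmt' -> sorted: 'demstvw'
Compare sorted forms: 'bbforsu' != 'demstvw'
Anagram: No


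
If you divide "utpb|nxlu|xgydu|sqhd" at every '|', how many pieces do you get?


Input string: 'utpb|nxlu|xgydu|sqhd'
Delimiter: '|'
Split result: 'utpb', 'nxlu', 'xgydu', 'sqhd'
Number of parts: 4


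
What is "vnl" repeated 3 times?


Input string: 'vnl'
Operation: repeat 3 times
Concatenation: 'vnl' + 'vnl' + 'vnl'
Result: vnlvnlvnl


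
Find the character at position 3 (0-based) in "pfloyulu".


Input string: 'pfloyulu'
Operation: get character at index 3
Index mapping: s[0]='p', s[1]='f', s[2]='l', s[3]='o'
Result: 'o'


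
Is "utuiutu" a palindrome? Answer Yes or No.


Input string: 'utuiutu'
Reversed: 'utuiutu'
Compare pairs: s[0]='u' vs s[6]='u' (match), s[1]='t' vs s[5]='t' (match), s[2]='u' vs s[4]='u' (match)
Palindrome: Yes


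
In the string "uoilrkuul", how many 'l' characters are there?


Input string: 'uoilrkuul'
Target character: 'l'
Scan each position: s[3]='l', s[8]='l'
Matches found at indices: 3, 8
Total: 2


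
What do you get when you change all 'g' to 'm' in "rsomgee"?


Input string: 'rsomgee'
Operation: replace 'g' with 'm'
Positions of 'g': 4
After replacement: rsommee


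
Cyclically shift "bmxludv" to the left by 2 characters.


Input: 'bmxludv', shift = 2
Operation: split at index 2 and swap parts
Front part s[0:2] = 'bm'
Back part s[2:] = 'xludv'
Rotated = back + front = 'xludv' + 'bm'
Result: xludvbm


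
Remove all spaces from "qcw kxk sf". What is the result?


Input string: 'qcw kxk sf'
Operation: remove all spaces
Words: 'qcw', 'kxk', 'sf'
Join without spaces: qcwkxksf


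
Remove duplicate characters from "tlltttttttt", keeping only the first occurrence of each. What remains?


Input: 'tlltttttttt'
Operation: keep first occurrence of each character
Scan: s[0]='t' new -> keep; s[1]='l' new -> keep; s[2]='l' seen -> skip; s[3]='t' seen -> skip; s[4]='t' seen -> skip; s[5]='t' seen -> skip; s[6]='t' seen -> skip; s[7]='t' seen -> skip; s[8]='t' seen -> skip; s[9]='t' seen -> skip; s[10]='t' seen -> skip
Result: tl


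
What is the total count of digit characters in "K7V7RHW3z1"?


Input string: 'K7V7RHW3z1'
Operation: count digit characters (0-9)
Scan: 'K', '7'(digit), 'V', '7'(digit), 'R', 'H', 'W', '3'(digit), 'z', '1'(digit)
Digits found: 4
Result: 4


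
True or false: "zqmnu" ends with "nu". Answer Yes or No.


Input string: 'zqmnu'
Suffix to check: 'nu'
Last 2 characters of input: 'nu'
Match: True
Result: Yes


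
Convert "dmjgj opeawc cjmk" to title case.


Input string: 'dmjgj opeawc cjmk'
Operation: capitalize first letter of each word
Word transformations: 'dmjgj'->'Dmjgj', 'opeawc'->'Opeawc', 'cjmk'->'Cjmk'
Result: Dmjgj Opeawc Cjmk


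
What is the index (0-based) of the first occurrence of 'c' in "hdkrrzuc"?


Input string: 'hdkrrzuc'
Target: 'c'
Scanning left to right: s[0]='h', s[1]='d', s[2]='k', s[3]='r', s[4]='r', s[5]='z', s[6]='u', s[7]='c'
First match at index: 7


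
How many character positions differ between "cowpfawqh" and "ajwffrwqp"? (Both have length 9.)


String 1: 'cowpfawqh'
String 2: 'ajwffrwqp'
Compare each position: pos 0: 'c'!='a', pos 1: 'o'!='j', pos 2: 'w'=='w', pos 3: 'p'!='f', pos 4: 'f'=='f', pos 5: 'a'!='r', pos 6: 'w'=='w', pos 7: 'q'=='q', pos 8: 'h'!='p'
Differing positions: 5
Hamming distance: 5


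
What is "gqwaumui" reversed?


Input string: 'gqwaumui'
Operation: reverse character order
Original order: 'g' -> 'q' -> 'w' -> 'a' -> 'u' -> 'm' -> 'u' -> 'i'
Reversed order: 'i' -> 'u' -> 'm' -> 'u' -> 'a' -> 'w' -> 'q' -> 'g'
Result: iumuawqg


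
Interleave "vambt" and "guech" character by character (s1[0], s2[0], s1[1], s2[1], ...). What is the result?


String 1: 'vambt'
String 2: 'guech'
Operation: alternate characters
Pairs: 'v'+'g', 'a'+'u', 'm'+'e', 'b'+'c', 't'+'h'
Result: vgaumebcth


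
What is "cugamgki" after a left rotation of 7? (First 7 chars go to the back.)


Input: 'cugamgki', shift = 7
Operation: split at index 7 and swap parts
Front part s[0:7] = 'cugamgk'
Back part s[7:] = 'i'
Rotated = back + front = 'i' + 'cugamgk'
Result: icugamgk


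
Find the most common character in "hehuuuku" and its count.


Input: 'hehuuuku'
Operation: tally each character
Counts: 'e':1, 'h':2, 'k':1, 'u':4
Maximum: 'u' appears 4 times


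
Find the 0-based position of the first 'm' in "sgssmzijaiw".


Input string: 'sgssmzijaiw'
Target: 'm'
Scanning left to right: s[0]='s', s[1]='g', s[2]='s', s[3]='s', s[4]='m'
First match at index: 4


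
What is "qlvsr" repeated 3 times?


Input string: 'qlvsr'
Operation: repeat 3 times
Concatenation: 'qlvsr' + 'qlvsr' + 'qlvsr'
Result: qlvsrqlvsrqlvsr


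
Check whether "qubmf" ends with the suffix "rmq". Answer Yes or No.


Input string: 'qubmf'
Suffix to check: 'rmq'
Last 3 characters of input: 'bmf'
Match: False
Result: No


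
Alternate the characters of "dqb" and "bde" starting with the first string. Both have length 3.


String 1: 'dqb'
String 2: 'bde'
Operation: alternate characters
Pairs: 'd'+'b', 'q'+'d', 'b'+'e'
Result: dbqdbe


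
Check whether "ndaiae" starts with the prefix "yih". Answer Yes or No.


Input string: 'ndaiae'
Prefix to check: 'yih'
First 3 characters of input: 'nda'
Match: False
Result: No


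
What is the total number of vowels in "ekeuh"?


Input string: 'ekeuh'
Operation: count vowels (a, e, i, o, u)
Scan: s[0]='e' (vowel), s[1]='k', s[2]='e' (vowel), s[3]='u' (vowel), s[4]='h'
Vowels found: 3
Result: 3


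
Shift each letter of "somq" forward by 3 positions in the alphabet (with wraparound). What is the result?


Input: 'somq', shift = 3
Operation: for each letter, (position + 3) mod 26
Mapping: 's'(18+3=21)->'v', 'o'(14+3=17)->'r', 'm'(12+3=15)->'p', 'q'(16+3=19)->'t'
Result: vrpt


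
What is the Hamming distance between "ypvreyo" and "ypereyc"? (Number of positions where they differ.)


String 1: 'ypvreyo'
String 2: 'ypereyc'
Compare each position: pos 0: 'y'=='y', pos 1: 'p'=='p', pos 2: 'v'!='e', pos 3: 'r'=='r', pos 4: 'e'=='e', pos 5: 'y'=='y', pos 6: 'o'!='c'
Differing positions: 2
Hamming distance: 2


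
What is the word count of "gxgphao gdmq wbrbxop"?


Input string: 'gxgphao gdmq wbrbxop'
Operation: split by spaces
Words found: 'gxgphao', 'gdmq', 'wbrbxop'
Word count: 3


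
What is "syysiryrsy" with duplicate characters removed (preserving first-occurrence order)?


Input: 'syysiryrsy'
Operation: keep first occurrence of each character
Scan: s[0]='s' new -> keep; s[1]='y' new -> keep; s[2]='y' seen -> skip; s[3]='s' seen -> skip; s[4]='i' new -> keep; s[5]='r' new -> keep; s[6]='y' seen -> skip; s[7]='r' seen -> skip; s[8]='s' seen -> skip; s[9]='y' seen -> skip
Result: syir


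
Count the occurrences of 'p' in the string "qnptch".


Input string: 'qnptch'
Target character: 'p'
Scan each position: s[2]='p'
Matches found at indices: 2
Total: 1


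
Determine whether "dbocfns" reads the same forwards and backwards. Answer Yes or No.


Input string: 'dbocfns'
Reversed: 'snfcobd'
Compare pairs: s[0]='d' vs s[6]='s' (mismatch), s[1]='b' vs s[5]='n' (mismatch), s[2]='o' vs s[4]='f' (mismatch)
Palindrome: No


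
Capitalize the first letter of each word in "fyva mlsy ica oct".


Input string: 'fyva mlsy ica oct'
Operation: capitalize first letter of each word
Word transformations: 'fyva'->'Fyva', 'mlsy'->'Mlsy', 'ica'->'Ica', 'oct'->'Oct'
Result: Fyva Mlsy Ica Oct


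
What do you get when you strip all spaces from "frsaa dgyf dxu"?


Input string: 'frsaa dgyf dxu'
Operation: remove all spaces
Words: 'frsaa', 'dgyf', 'dxu'
Join without spaces: frsaadgyfdxu


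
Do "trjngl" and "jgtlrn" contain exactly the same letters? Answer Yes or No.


String 1: 'trjngl' -> sorted: 'gjlnrt'
String 2: 'jgtlrn' -> sorted: 'gjlnrt'
Compare sorted forms: 'gjlnrt' == 'gjlnrt'
Anagram: Yes


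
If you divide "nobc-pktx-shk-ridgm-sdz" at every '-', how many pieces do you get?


Input string: 'nobc-pktx-shk-ridgm-sdz'
Delimiter: '-'
Split result: 'nobc', 'pktx', 'shk', 'ridgm', 'sdz'
Number of parts: 5


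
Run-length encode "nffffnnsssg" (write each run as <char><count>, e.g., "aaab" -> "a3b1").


Input: 'nffffnnsssg'
Operation: identify consecutive runs
Runs: 'n' -> n1, 'ffff' -> f4, 'nn' -> n2, 'sss' -> s3, 'g' -> g1
Encoded: n1f4n2s3g1


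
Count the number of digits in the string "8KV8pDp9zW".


Input string: '8KV8pDp9zW'
Operation: count digit characters (0-9)
Scan: '8'(digit), 'K', 'V', '8'(digit), 'p', 'D', 'p', '9'(digit), 'z', 'W'
Digits found: 3
Result: 3


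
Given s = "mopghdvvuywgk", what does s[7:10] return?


Input string: 'mopghdvvuywgk'
Operation: slice [7:10]
Extract characters: s[7]='v', s[8]='u', s[9]='y'
Result: vuy


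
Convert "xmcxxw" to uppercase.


Input string: 'xmcxxw'
Operation: convert each letter to uppercase
Mapping: 'x'->'X', 'm'->'M', 'c'->'C', 'x'->'X', 'x'->'X', 'w'->'W'
Result: XMCXXW


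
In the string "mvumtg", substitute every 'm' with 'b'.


Input string: 'mvumtg'
Operation: replace 'm' with 'b'
Positions of 'm': 0, 3
After replacement: bvubtg


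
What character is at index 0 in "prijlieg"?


Input string: 'prijlieg'
Operation: get character at index 0
Index mapping: s[0]='p'
Result: 'p'


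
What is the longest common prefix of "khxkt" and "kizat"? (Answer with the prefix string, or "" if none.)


String 1: 'khxkt'
String 2: 'kizat'
Compare position by position:
pos 0: 'k' vs 'k' match
pos 1: 'h' vs 'i' differ -> stop
Longest common prefix: "k" (length 1)


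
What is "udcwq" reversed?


Input string: 'udcwq'
Operation: reverse character order
Original order: 'u' -> 'd' -> 'c' -> 'w' -> 'q'
Reversed order: 'q' -> 'w' -> 'c' -> 'd' -> 'u'
Result: qwcdu


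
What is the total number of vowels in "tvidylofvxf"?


Input string: 'tvidylofvxf'
Operation: count vowels (a, e, i, o, u)
Scan: s[0]='t', s[1]='v', s[2]='i' (vowel), s[3]='d', s[4]='y', s[5]='l', s[6]='o' (vowel), s[7]='f', s[8]='v', s[9]='x', s[10]='f'
Vowels found: 2
Result: 2


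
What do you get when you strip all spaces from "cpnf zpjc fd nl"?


Input string: 'cpnf zpjc fd nl'
Operation: remove all spaces
Words: 'cpnf', 'zpjc', 'fd', 'nl'
Join without spaces: cpnfzpjcfdnl


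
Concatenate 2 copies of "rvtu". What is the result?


Input string: 'rvtu'
Operation: repeat 2 times
Concatenation: 'rvtu' + 'rvtu'
Result: rvturvtu


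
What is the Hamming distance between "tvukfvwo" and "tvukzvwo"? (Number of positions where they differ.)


String 1: 'tvukfvwo'
String 2: 'tvukzvwo'
Compare each position: pos 0: 't'=='t', pos 1: 'v'=='v', pos 2: 'u'=='u', pos 3: 'k'=='k', pos 4: 'f'!='z', pos 5: 'v'=='v', pos 6: 'w'=='w', pos 7: 'o'=='o'
Differing positions: 1
Hamming distance: 1


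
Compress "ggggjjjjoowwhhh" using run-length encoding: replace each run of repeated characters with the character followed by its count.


Input: 'ggggjjjjoowwhhh'
Operation: identify consecutive runs
Runs: 'gggg' -> g4, 'jjjj' -> j4, 'oo' -> o2, 'ww' -> w2, 'hhh' -> h3
Encoded: g4j4o2w2h3


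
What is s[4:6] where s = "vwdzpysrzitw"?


Input string: 'vwdzpysrzitw'
Operation: slice [4:6]
Extract characters: s[4]='p', s[5]='y'
Result: py


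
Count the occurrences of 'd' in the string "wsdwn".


Input string: 'wsdwn'
Target character: 'd'
Scan each position: s[2]='d'
Matches found at indices: 2
Total: 1


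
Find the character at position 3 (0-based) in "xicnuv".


Input string: 'xicnuv'
Operation: get character at index 3
Index mapping: s[0]='x', s[1]='i', s[2]='c', s[3]='n'
Result: 'n'


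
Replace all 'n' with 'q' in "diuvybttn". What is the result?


Input string: 'diuvybttn'
Operation: replace 'n' with 'q'
Positions of 'n': 8
After replacement: diuvybttq


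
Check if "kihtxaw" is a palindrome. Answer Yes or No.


Input string: 'kihtxaw'
Reversed: 'waxthik'
Compare pairs: s[0]='k' vs s[6]='w' (mismatch), s[1]='i' vs s[5]='a' (mismatch), s[2]='h' vs s[4]='x' (mismatch)
Palindrome: No


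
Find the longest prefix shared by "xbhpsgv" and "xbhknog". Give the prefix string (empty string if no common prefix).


String 1: 'xbhpsgv'
String 2: 'xbhknog'
Compare position by position:
pos 0: 'x' vs 'x' match
pos 1: 'b' vs 'b' match
pos 2: 'h' vs 'h' match
pos 3: 'p' vs 'k' differ -> stop
Longest common prefix: "xbh" (length 3)


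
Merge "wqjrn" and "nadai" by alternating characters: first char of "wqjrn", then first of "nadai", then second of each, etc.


String 1: 'wqjrn'
String 2: 'nadai'
Operation: alternate characters
Pairs: 'w'+'n', 'q'+'a', 'j'+'d', 'r'+'a', 'n'+'i'
Result: wnqajdrani


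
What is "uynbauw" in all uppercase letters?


Input string: 'uynbauw'
Operation: convert each letter to uppercase
Mapping: 'u'->'U', 'y'->'Y', 'n'->'N', 'b'->'B', 'a'->'A', 'u'->'U', 'w'->'W'
Result: UYNBAUW


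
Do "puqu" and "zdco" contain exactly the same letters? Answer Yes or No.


String 1: 'puqu' -> sorted: 'pquu'
String 2: 'zdco' -> sorted: 'cdoz'
Compare sorted forms: 'pquu' != 'cdoz'
Anagram: No


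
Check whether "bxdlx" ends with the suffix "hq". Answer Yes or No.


Input string: 'bxdlx'
Suffix to check: 'hq'
Last 2 characters of input: 'lx'
Match: False
Result: No


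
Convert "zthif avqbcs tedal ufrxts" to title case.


Input string: 'zthif avqbcs tedal ufrxts'
Operation: capitalize first letter of each word
Word transformations: 'zthif'->'Zthif', 'avqbcs'->'Avqbcs', 'tedal'->'Tedal', 'ufrxts'->'Ufrxts'
Result: Zthif Avqbcs Tedal Ufrxts


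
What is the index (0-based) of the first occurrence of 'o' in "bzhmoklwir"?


Input string: 'bzhmoklwir'
Target: 'o'
Scanning left to right: s[0]='b', s[1]='z', s[2]='h', s[3]='m', s[4]='o'
First match at index: 4


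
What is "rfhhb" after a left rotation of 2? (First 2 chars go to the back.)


Input: 'rfhhb', shift = 2
Operation: split at index 2 and swap parts
Front part s[0:2] = 'rf'
Back part s[2:] = 'hhb'
Rotated = back + front = 'hhb' + 'rf'
Result: hhbrf


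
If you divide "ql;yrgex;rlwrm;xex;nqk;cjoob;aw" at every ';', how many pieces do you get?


Input string: 'ql;yrgex;rlwrm;xex;nqk;cjoob;aw'
Delimiter: ';'
Split result: 'ql', 'yrgex', 'rlwrm', 'xex', 'nqk', 'cjoob', 'aw'
Number of parts: 7


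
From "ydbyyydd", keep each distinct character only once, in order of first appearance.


Input: 'ydbyyydd'
Operation: keep first occurrence of each character
Scan: s[0]='y' new -> keep; s[1]='d' new -> keep; s[2]='b' new -> keep; s[3]='y' seen -> skip; s[4]='y' seen -> skip; s[5]='y' seen -> skip; s[6]='d' seen -> skip; s[7]='d' seen -> skip
Result: ydb


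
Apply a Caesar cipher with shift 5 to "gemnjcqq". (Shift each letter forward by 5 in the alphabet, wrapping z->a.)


Input: 'gemnjcqq', shift = 5
Operation: for each letter, (position + 5) mod 26
Mapping: 'g'(6+5=11)->'l', 'e'(4+5=9)->'j', 'm'(12+5=17)->'r', 'n'(13+5=18)->'s', 'j'(9+5=14)->'o', 'c'(2+5=7)->'h', 'q'(16+5=21)->'v', 'q'(16+5=21)->'v'
Result: ljrsohvv


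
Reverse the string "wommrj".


Input string: 'wommrj'
Operation: reverse character order
Original order: 'w' -> 'o' -> 'm' -> 'm' -> 'r' -> 'j'
Reversed order: 'j' -> 'r' -> 'm' -> 'm' -> 'o' -> 'w'
Result: jrmmow


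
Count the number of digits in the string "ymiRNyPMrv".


Input string: 'ymiRNyPMrv'
Operation: count digit characters (0-9)
Scan: 'y', 'm', 'i', 'R', 'N', 'y', 'P', 'M', 'r', 'v'
Digits found: 0
Result: 0


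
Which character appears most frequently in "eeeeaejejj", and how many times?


Input: 'eeeeaejejj'
Operation: tally each character
Counts: 'a':1, 'e':6, 'j':3
Maximum: 'e' appears 6 times


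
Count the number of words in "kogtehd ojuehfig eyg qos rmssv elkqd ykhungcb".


Input string: 'kogtehd ojuehfig eyg qos rmssv elkqd ykhungcb'
Operation: split by spaces
Words found: 'kogtehd', 'ojuehfig', 'eyg', 'qos', 'rmssv', 'elkqd', 'ykhungcb'
Word count: 7


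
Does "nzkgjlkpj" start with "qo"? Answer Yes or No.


Input string: 'nzkgjlkpj'
Prefix to check: 'qo'
First 2 characters of input: 'nz'
Match: False
Result: No


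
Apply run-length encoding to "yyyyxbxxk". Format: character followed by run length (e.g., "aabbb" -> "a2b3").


Input: 'yyyyxbxxk'
Operation: identify consecutive runs
Runs: 'yyyy' -> y4, 'x' -> x1, 'b' -> b1, 'xx' -> x2, 'k' -> k1
Encoded: y4x1b1x2k1


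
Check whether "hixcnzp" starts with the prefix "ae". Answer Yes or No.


Input string: 'hixcnzp'
Prefix to check: 'ae'
First 2 characters of input: 'hi'
Match: False
Result: No


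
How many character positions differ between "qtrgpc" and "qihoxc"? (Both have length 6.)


String 1: 'qtrgpc'
String 2: 'qihoxc'
Compare each position: pos 0: 'q'=='q', pos 1: 't'!='i', pos 2: 'r'!='h', pos 3: 'g'!='o', pos 4: 'p'!='x', pos 5: 'c'=='c'
Differing positions: 4
Hamming distance: 4


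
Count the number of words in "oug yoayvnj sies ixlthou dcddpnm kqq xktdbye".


Input string: 'oug yoayvnj sies ixlthou dcddpnm kqq xktdbye'
Operation: split by spaces
Words found: 'oug', 'yoayvnj', 'sies', 'ixlthou', 'dcddpnm', 'kqq', 'xktdbye'
Word count: 7


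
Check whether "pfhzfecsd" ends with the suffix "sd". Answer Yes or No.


Input string: 'pfhzfecsd'
Suffix to check: 'sd'
Last 2 characters of input: 'sd'
Match: True
Result: Yes


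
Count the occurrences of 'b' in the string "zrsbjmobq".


Input string: 'zrsbjmobq'
Target character: 'b'
Scan each position: s[3]='b', s[7]='b'
Matches found at indices: 3, 7
Total: 2


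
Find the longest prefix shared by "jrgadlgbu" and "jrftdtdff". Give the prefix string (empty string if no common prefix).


String 1: 'jrgadlgbu'
String 2: 'jrftdtdff'
Compare position by position:
pos 0: 'j' vs 'j' match
pos 1: 'r' vs 'r' match
pos 2: 'g' vs 'f' differ -> stop
Longest common prefix: "jr" (length 2)


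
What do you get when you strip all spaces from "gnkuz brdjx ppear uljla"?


Input string: 'gnkuz brdjx ppear uljla'
Operation: remove all spaces
Words: 'gnkuz', 'brdjx', 'ppear', 'uljla'
Join without spaces: gnkuzbrdjxppearuljla


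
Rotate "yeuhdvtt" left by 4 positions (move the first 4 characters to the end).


Input: 'yeuhdvtt', shift = 4
Operation: split at index 4 and swap parts
Front part s[0:4] = 'yeuh'
Back part s[4:] = 'dvtt'
Rotated = back + front = 'dvtt' + 'yeuh'
Result: dvttyeuh


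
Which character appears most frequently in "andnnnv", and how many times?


Input: 'andnnnv'
Operation: tally each character
Counts: 'a':1, 'd':1, 'n':4, 'v':1
Maximum: 'n' appears 4 times


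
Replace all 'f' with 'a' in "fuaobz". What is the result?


Input string: 'fuaobz'
Operation: replace 'f' with 'a'
Positions of 'f': 0
After replacement: auaobz


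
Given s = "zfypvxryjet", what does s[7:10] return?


Input string: 'zfypvxryjet'
Operation: slice [7:10]
Extract characters: s[7]='y', s[8]='j', s[9]='e'
Result: yje
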